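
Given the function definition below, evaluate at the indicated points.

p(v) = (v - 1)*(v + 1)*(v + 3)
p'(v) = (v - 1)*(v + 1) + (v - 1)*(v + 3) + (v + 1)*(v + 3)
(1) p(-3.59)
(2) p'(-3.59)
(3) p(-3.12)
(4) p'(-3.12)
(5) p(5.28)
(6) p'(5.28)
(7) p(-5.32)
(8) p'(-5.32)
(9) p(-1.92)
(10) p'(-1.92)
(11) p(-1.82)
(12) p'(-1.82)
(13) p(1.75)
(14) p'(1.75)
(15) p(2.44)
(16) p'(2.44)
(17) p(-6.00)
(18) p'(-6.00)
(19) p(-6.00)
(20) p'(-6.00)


(1) = -7.01
(2) = 16.12
(3) = -1.05
(4) = 9.48
(5) = 222.55
(6) = 114.32
(7) = -63.34
(8) = 51.99
(9) = 2.90
(10) = -1.46
(11) = 2.73
(12) = -1.98
(13) = 9.80
(14) = 18.69
(15) = 26.95
(16) = 31.50
(17) = -105.00
(18) = 71.00
(19) = -105.00
(20) = 71.00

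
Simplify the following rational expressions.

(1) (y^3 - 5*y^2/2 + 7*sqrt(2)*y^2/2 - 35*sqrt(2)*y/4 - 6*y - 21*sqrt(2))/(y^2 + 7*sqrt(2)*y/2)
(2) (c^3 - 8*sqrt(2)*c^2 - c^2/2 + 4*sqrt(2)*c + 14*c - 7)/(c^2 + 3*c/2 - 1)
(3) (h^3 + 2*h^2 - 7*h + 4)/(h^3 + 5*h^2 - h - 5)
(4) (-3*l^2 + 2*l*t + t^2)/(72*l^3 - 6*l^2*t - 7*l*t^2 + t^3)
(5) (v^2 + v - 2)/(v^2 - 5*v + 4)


(1) = (8*y^2 - 20*y - 48)/(8*y)
(2) = (4*c^2 - 32*sqrt(2)*c + 56)/(4*c + 8)
(3) = (h^2 + 3*h - 4)/(h^2 + 6*h + 5)
(4) = (-l + t)/(24*l^2 - 10*l*t + t^2)
(5) = (v + 2)/(v - 4)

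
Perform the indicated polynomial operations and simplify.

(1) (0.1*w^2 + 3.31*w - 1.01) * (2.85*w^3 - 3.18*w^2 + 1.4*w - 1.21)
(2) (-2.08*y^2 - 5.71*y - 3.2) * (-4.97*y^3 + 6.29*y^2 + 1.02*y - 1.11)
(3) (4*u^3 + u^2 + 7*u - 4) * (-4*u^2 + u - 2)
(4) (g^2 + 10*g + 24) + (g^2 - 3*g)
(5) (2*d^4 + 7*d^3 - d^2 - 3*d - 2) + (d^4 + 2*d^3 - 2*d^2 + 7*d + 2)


(1) = 0.285*w^5 + 9.1155*w^4 - 13.2643*w^3 + 7.7248*w^2 - 5.4191*w + 1.2221
(2) = 10.3376*y^5 + 15.2955*y^4 - 22.1335*y^3 - 23.6434*y^2 + 3.0741*y + 3.552
(3) = -16*u^5 - 35*u^3 + 21*u^2 - 18*u + 8
(4) = 2*g^2 + 7*g + 24
(5) = 3*d^4 + 9*d^3 - 3*d^2 + 4*d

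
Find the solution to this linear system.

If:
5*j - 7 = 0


Then:
j = 7/5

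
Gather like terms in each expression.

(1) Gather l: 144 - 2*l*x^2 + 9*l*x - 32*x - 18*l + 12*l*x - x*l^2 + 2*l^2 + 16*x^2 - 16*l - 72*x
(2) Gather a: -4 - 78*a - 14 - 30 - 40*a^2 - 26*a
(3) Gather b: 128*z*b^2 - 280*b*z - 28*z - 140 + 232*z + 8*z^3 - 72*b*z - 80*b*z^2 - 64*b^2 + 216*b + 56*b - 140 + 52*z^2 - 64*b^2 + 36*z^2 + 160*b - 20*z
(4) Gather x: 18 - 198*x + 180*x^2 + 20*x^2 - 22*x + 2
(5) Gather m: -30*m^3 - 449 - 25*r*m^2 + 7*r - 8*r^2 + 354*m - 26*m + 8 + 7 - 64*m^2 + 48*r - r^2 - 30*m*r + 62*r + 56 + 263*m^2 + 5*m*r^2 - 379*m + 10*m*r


(1) = l^2*(2 - x) + l*(-2*x^2 + 21*x - 34) + 16*x^2 - 104*x + 144
(2) = -40*a^2 - 104*a - 48
(3) = b^2*(128*z - 128) + b*(-80*z^2 - 352*z + 432) + 8*z^3 + 88*z^2 + 184*z - 280
(4) = 200*x^2 - 220*x + 20
(5) = -30*m^3 + m^2*(199 - 25*r) + m*(5*r^2 - 20*r - 51) - 9*r^2 + 117*r - 378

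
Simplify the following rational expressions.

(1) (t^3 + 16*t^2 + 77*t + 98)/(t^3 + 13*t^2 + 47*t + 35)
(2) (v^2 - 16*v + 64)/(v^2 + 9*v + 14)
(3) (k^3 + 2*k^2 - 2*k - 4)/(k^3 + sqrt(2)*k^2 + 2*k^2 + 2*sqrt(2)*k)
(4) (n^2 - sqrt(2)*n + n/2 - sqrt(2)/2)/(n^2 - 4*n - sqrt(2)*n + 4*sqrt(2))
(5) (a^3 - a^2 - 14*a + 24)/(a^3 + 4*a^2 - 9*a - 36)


(1) = (t^2 + 9*t + 14)/(t^2 + 6*t + 5)
(2) = (v^2 - 16*v + 64)/(v^2 + 9*v + 14)
(3) = (k - sqrt(2))/k
(4) = (2*n + 1)/(2*n - 8)
(5) = (a - 2)/(a + 3)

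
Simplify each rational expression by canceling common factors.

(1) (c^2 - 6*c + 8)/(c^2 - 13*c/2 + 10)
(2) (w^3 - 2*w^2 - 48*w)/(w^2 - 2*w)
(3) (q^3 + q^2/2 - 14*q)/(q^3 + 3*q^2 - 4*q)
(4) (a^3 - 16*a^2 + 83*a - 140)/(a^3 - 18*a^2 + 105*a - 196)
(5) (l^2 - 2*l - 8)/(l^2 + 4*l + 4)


(1) = (2*c - 4)/(2*c - 5)
(2) = (w^2 - 2*w - 48)/(w - 2)
(3) = (2*q - 7)/(2*q - 2)
(4) = (a - 5)/(a - 7)
(5) = (l - 4)/(l + 2)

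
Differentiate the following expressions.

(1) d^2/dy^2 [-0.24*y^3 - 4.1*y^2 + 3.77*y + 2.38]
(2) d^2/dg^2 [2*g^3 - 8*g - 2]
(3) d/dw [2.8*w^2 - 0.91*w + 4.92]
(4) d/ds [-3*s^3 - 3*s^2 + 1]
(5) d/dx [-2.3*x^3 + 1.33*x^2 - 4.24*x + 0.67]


(1) = -1.44*y - 8.2
(2) = 12*g
(3) = 5.6*w - 0.91
(4) = 3*s*(-3*s - 2)
(5) = -6.9*x^2 + 2.66*x - 4.24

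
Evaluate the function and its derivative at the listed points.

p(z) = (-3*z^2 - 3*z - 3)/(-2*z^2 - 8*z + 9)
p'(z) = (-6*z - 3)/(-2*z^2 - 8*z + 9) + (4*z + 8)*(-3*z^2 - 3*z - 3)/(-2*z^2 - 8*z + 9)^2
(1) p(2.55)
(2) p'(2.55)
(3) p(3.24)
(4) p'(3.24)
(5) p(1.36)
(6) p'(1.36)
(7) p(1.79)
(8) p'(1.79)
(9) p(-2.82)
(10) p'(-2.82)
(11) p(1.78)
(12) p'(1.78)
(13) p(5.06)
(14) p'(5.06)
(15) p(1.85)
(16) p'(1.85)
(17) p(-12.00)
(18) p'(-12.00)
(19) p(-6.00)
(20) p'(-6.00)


(1) = 1.24
(2) = -0.17
(3) = 1.17
(4) = -0.05
(5) = 2.26
(6) = -3.45
(7) = 1.53
(8) = -0.81
(9) = -1.18
(10) = 1.14
(11) = 1.54
(12) = -0.83
(13) = 1.15
(14) = 0.01
(15) = 1.49
(16) = -0.70
(17) = 2.18
(18) = 0.10
(19) = 6.20
(20) = 4.41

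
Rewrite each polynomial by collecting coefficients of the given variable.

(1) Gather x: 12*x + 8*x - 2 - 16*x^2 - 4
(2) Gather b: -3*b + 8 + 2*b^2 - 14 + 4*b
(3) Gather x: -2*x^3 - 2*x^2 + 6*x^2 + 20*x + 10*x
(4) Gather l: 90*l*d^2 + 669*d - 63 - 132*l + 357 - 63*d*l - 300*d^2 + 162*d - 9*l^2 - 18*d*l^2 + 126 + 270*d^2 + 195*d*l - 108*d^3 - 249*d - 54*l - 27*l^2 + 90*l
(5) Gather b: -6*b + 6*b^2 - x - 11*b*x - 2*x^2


(1) = -16*x^2 + 20*x - 6
(2) = 2*b^2 + b - 6
(3) = -2*x^3 + 4*x^2 + 30*x
(4) = -108*d^3 - 30*d^2 + 582*d + l^2*(-18*d - 36) + l*(90*d^2 + 132*d - 96) + 420
(5) = 6*b^2 + b*(-11*x - 6) - 2*x^2 - x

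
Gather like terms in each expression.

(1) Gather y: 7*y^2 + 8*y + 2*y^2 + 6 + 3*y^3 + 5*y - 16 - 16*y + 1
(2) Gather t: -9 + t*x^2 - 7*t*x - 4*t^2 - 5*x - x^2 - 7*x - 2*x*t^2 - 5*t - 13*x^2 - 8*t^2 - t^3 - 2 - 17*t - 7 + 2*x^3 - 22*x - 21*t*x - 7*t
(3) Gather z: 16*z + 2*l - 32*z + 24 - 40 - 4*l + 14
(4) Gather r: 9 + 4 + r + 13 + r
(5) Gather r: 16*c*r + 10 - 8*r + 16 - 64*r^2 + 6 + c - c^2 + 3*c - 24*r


(1) = 3*y^3 + 9*y^2 - 3*y - 9
(2) = -t^3 + t^2*(-2*x - 12) + t*(x^2 - 28*x - 29) + 2*x^3 - 14*x^2 - 34*x - 18
(3) = -2*l - 16*z - 2
(4) = 2*r + 26
(5) = -c^2 + 4*c - 64*r^2 + r*(16*c - 32) + 32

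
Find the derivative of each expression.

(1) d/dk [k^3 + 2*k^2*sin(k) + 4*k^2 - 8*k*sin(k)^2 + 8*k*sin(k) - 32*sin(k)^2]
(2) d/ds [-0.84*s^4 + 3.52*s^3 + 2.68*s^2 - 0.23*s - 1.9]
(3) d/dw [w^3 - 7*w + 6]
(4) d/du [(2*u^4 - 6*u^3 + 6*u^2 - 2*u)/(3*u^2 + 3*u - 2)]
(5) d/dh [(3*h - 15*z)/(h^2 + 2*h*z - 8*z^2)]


(1) = 2*k^2*cos(k) + 3*k^2 + 4*k*sin(k) - 8*k*sin(2*k) + 8*k*cos(k) + 8*k - 8*sin(k)^2 + 8*sin(k) - 32*sin(2*k)
(2) = -3.36*s^3 + 10.56*s^2 + 5.36*s - 0.23
(3) = 3*w^2 - 7
(4) = 4*(3*u^5 - 13*u^3 + 15*u^2 - 6*u + 1)/(9*u^4 + 18*u^3 - 3*u^2 - 12*u + 4)
(5) = 3*(h^2 + 2*h*z - 8*z^2 - 2*(h - 5*z)*(h + z))/(h^2 + 2*h*z - 8*z^2)^2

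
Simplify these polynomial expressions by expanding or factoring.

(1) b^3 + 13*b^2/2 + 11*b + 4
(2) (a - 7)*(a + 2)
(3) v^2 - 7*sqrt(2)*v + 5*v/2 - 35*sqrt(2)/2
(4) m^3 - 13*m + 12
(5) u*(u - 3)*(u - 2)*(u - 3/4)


(1) = (b + 1/2)*(b + 2)*(b + 4)
(2) = a^2 - 5*a - 14
(3) = (v + 5/2)*(v - 7*sqrt(2))
(4) = (m - 3)*(m - 1)*(m + 4)
(5) = u^4 - 23*u^3/4 + 39*u^2/4 - 9*u/2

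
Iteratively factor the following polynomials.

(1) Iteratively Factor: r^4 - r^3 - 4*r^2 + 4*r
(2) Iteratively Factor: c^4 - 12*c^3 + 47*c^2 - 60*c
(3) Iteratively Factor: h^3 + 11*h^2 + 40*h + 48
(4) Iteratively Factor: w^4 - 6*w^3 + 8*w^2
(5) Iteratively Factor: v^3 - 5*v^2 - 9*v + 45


(1) = (r + 2)*(r^3 - 3*r^2 + 2*r) = (r - 1)*(r + 2)*(r^2 - 2*r) = r*(r - 1)*(r + 2)*(r - 2)
(2) = (c - 3)*(c^3 - 9*c^2 + 20*c) = (c - 5)*(c - 3)*(c^2 - 4*c) = (c - 5)*(c - 4)*(c - 3)*(c)
(3) = (h + 4)*(h^2 + 7*h + 12) = (h + 4)^2*(h + 3)
(4) = (w)*(w^3 - 6*w^2 + 8*w) = w^2*(w^2 - 6*w + 8) = w^2*(w - 4)*(w - 2)
(5) = (v - 5)*(v^2 - 9) = (v - 5)*(v + 3)*(v - 3)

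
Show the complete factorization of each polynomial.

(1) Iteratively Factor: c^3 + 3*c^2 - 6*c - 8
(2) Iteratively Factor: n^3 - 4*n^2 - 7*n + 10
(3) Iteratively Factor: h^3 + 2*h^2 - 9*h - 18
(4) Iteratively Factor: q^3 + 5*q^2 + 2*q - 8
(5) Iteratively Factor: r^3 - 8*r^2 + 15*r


(1) = (c - 2)*(c^2 + 5*c + 4) = (c - 2)*(c + 4)*(c + 1)
(2) = (n + 2)*(n^2 - 6*n + 5) = (n - 1)*(n + 2)*(n - 5)
(3) = (h - 3)*(h^2 + 5*h + 6) = (h - 3)*(h + 3)*(h + 2)
(4) = (q + 2)*(q^2 + 3*q - 4) = (q + 2)*(q + 4)*(q - 1)
(5) = (r - 3)*(r^2 - 5*r) = r*(r - 3)*(r - 5)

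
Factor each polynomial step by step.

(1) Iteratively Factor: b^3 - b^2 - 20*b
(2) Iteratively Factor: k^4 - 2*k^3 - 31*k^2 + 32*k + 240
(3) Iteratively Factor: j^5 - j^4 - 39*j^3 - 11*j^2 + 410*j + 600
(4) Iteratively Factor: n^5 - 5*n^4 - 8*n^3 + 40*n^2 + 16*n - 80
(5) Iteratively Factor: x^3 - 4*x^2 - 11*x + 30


(1) = (b - 5)*(b^2 + 4*b) = (b - 5)*(b + 4)*(b)
(2) = (k - 5)*(k^3 + 3*k^2 - 16*k - 48) = (k - 5)*(k - 4)*(k^2 + 7*k + 12) = (k - 5)*(k - 4)*(k + 3)*(k + 4)
(3) = (j + 4)*(j^4 - 5*j^3 - 19*j^2 + 65*j + 150) = (j + 2)*(j + 4)*(j^3 - 7*j^2 - 5*j + 75) = (j - 5)*(j + 2)*(j + 4)*(j^2 - 2*j - 15) = (j - 5)*(j + 2)*(j + 3)*(j + 4)*(j - 5)
(4) = (n - 2)*(n^4 - 3*n^3 - 14*n^2 + 12*n + 40) = (n - 2)*(n + 2)*(n^3 - 5*n^2 - 4*n + 20) = (n - 2)^2*(n + 2)*(n^2 - 3*n - 10) = (n - 5)*(n - 2)^2*(n + 2)*(n + 2)
(5) = (x - 5)*(x^2 + x - 6) = (x - 5)*(x + 3)*(x - 2)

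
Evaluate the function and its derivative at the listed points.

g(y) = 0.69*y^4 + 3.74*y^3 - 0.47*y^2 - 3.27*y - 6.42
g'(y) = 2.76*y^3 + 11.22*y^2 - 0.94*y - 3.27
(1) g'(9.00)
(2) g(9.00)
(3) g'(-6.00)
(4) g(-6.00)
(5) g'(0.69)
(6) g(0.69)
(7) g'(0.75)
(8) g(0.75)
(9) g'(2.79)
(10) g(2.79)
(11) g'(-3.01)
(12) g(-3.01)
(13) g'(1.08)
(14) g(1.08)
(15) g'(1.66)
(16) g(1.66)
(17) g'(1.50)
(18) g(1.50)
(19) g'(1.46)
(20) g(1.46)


(1) = 2909.13
(2) = 7179.63
(3) = -189.87
(4) = 82.68
(5) = 2.33
(6) = -7.52
(7) = 3.50
(8) = -7.34
(9) = 141.39
(10) = 103.83
(11) = 25.95
(12) = -46.19
(13) = 12.28
(14) = -4.85
(15) = 38.71
(16) = 9.20
(17) = 29.88
(18) = 3.73
(19) = 27.86
(20) = 2.58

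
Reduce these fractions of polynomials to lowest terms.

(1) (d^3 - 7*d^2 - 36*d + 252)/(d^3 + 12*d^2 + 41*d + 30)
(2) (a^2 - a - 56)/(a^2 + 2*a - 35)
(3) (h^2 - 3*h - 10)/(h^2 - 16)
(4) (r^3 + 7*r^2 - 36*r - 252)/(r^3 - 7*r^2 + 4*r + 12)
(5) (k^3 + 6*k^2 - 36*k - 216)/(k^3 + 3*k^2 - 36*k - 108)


(1) = (d^2 - 13*d + 42)/(d^2 + 6*d + 5)
(2) = (a - 8)/(a - 5)
(3) = (h^2 - 3*h - 10)/(h^2 - 16)
(4) = (r^2 + 13*r + 42)/(r^2 - r - 2)
(5) = (k + 6)/(k + 3)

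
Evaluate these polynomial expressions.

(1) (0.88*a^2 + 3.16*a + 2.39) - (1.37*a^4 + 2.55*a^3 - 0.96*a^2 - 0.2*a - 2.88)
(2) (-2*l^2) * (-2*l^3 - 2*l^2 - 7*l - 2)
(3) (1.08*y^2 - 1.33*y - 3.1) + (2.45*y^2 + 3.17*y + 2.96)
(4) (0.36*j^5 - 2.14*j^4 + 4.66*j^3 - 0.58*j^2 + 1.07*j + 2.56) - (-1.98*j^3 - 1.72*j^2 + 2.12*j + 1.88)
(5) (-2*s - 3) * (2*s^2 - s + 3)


(1) = -1.37*a^4 - 2.55*a^3 + 1.84*a^2 + 3.36*a + 5.27
(2) = 4*l^5 + 4*l^4 + 14*l^3 + 4*l^2
(3) = 3.53*y^2 + 1.84*y - 0.14
(4) = 0.36*j^5 - 2.14*j^4 + 6.64*j^3 + 1.14*j^2 - 1.05*j + 0.68
(5) = -4*s^3 - 4*s^2 - 3*s - 9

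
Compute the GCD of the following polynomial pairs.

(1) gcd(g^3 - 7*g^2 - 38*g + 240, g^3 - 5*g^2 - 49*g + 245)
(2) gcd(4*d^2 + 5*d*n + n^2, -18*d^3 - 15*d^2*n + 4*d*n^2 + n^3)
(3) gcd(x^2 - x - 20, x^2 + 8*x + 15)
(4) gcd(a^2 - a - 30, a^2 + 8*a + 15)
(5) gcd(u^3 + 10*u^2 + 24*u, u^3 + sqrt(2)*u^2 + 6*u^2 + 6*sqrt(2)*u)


(1) = gcd((g - 8)*(g - 5)*(g + 6), (g - 7)*(g - 5)*(g + 7)) = g - 5
(2) = gcd((d + n)*(4*d + n), (-3*d + n)*(d + n)*(6*d + n)) = d + n
(3) = gcd((x - 5)*(x + 4), (x + 3)*(x + 5)) = 1
(4) = a + 5
(5) = gcd(u*(u + 4)*(u + 6), u*(u + 6)*(u + sqrt(2))) = u^2 + 6*u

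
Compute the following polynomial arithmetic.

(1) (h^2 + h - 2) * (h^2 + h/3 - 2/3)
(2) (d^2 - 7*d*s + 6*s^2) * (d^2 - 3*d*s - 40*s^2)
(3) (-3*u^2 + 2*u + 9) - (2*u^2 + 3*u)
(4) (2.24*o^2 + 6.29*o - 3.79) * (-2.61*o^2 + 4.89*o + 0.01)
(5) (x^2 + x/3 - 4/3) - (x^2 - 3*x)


(1) = h^4 + 4*h^3/3 - 7*h^2/3 - 4*h/3 + 4/3
(2) = d^4 - 10*d^3*s - 13*d^2*s^2 + 262*d*s^3 - 240*s^4
(3) = -5*u^2 - u + 9
(4) = -5.8464*o^4 - 5.4633*o^3 + 40.6724*o^2 - 18.4702*o - 0.0379
(5) = 10*x/3 - 4/3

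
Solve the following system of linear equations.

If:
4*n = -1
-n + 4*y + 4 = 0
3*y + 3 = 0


Then:
No Solution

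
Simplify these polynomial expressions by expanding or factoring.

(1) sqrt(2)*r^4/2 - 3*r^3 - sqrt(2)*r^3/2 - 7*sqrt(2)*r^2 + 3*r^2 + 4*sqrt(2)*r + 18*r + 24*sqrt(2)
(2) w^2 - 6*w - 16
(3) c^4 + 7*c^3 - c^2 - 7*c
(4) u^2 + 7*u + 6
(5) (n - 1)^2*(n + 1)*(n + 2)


(1) = (r - 3)*(r - 4*sqrt(2))*(r + sqrt(2))*(sqrt(2)*r/2 + sqrt(2))
(2) = (w - 8)*(w + 2)
(3) = c*(c - 1)*(c + 1)*(c + 7)
(4) = (u + 1)*(u + 6)
(5) = n^4 + n^3 - 3*n^2 - n + 2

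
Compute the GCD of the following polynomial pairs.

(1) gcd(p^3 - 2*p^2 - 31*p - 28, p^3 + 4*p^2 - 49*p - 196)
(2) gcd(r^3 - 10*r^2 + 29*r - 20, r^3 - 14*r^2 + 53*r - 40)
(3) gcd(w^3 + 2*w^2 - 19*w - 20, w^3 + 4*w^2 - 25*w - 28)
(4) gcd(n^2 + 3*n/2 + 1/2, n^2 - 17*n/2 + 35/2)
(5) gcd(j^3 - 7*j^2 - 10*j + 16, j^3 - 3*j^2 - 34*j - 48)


(1) = p^2 - 3*p - 28
(2) = gcd((r - 5)*(r - 4)*(r - 1), (r - 8)*(r - 5)*(r - 1)) = r^2 - 6*r + 5
(3) = w^2 - 3*w - 4
(4) = 1
(5) = gcd((j - 8)*(j - 1)*(j + 2), (j - 8)*(j + 2)*(j + 3)) = j^2 - 6*j - 16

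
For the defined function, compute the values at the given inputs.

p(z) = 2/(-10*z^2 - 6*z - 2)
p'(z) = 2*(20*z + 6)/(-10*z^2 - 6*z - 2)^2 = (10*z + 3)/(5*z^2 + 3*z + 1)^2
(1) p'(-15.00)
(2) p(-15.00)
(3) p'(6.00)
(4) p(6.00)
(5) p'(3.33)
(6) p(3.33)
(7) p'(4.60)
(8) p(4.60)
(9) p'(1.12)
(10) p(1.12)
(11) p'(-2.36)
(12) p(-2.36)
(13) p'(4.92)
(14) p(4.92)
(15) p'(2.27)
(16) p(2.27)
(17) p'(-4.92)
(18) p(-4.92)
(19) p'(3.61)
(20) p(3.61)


(1) = -0.00
(2) = -0.00
(3) = 0.00
(4) = -0.01
(5) = 0.01
(6) = -0.02
(7) = 0.00
(8) = -0.01
(9) = 0.13
(10) = -0.09
(11) = -0.04
(12) = -0.05
(13) = 0.00
(14) = -0.01
(15) = 0.02
(16) = -0.03
(17) = -0.00
(18) = -0.01
(19) = 0.01
(20) = -0.01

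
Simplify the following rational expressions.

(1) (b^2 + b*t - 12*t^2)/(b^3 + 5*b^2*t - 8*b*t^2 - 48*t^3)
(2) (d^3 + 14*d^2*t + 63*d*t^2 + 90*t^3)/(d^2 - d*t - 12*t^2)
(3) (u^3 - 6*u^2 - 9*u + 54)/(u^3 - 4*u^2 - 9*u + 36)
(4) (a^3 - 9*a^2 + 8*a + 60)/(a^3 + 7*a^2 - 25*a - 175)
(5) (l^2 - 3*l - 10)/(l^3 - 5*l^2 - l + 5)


(1) = 1/(b + 4*t)
(2) = (-d^2 - 11*d*t - 30*t^2)/(-d + 4*t)
(3) = (u - 6)/(u - 4)
(4) = (a^2 - 4*a - 12)/(a^2 + 12*a + 35)
(5) = (l + 2)/(l^2 - 1)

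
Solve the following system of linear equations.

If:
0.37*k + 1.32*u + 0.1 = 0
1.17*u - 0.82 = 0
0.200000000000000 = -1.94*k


Then:
No Solution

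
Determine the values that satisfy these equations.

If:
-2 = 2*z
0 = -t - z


Then:
t = 1
z = -1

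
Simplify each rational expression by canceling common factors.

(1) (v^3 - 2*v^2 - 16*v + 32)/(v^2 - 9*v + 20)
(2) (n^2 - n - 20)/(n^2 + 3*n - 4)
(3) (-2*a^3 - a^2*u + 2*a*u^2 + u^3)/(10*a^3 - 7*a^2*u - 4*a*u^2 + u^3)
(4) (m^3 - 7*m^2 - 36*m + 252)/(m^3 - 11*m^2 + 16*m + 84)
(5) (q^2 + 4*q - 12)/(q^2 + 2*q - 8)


(1) = (v^2 + 2*v - 8)/(v - 5)
(2) = (n - 5)/(n - 1)
(3) = (a + u)/(-5*a + u)
(4) = (m + 6)/(m + 2)
(5) = (q + 6)/(q + 4)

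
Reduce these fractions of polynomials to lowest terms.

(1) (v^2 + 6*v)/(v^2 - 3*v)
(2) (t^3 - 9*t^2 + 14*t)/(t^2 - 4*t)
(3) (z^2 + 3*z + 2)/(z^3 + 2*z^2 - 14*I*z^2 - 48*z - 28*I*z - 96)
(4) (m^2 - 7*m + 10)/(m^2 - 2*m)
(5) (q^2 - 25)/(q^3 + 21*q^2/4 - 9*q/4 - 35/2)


(1) = (v + 6)/(v - 3)
(2) = (t^2 - 9*t + 14)/(t - 4)
(3) = (z + 1)/(z^2 - 14*I*z - 48)
(4) = (m - 5)/m
(5) = (4*q - 20)/(4*q^2 + q - 14)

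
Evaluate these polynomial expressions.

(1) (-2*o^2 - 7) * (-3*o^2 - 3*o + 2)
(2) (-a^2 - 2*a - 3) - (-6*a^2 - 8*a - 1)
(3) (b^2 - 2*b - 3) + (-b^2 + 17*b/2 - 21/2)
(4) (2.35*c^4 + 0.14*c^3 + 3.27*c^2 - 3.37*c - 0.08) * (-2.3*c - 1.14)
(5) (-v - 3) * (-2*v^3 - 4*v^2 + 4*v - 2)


(1) = 6*o^4 + 6*o^3 + 17*o^2 + 21*o - 14
(2) = 5*a^2 + 6*a - 2
(3) = 13*b/2 - 27/2
(4) = -5.405*c^5 - 3.001*c^4 - 7.6806*c^3 + 4.0232*c^2 + 4.0258*c + 0.0912
(5) = 2*v^4 + 10*v^3 + 8*v^2 - 10*v + 6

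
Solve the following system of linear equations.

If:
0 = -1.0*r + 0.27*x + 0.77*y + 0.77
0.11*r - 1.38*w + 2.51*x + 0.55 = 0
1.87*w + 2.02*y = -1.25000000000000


Then:
r = 0.602516950610403*y + 0.604455576988229
w = -1.08021390374332*y - 0.668449197860963
x = -0.620307590331841*y - 0.613127492636189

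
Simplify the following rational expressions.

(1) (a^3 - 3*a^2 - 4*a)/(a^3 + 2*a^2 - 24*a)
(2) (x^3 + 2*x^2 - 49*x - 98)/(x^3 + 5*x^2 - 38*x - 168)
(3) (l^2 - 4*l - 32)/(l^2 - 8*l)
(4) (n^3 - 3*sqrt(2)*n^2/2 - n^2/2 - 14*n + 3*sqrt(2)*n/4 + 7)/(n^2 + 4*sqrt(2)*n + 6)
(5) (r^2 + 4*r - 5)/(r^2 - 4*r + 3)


(1) = (a + 1)/(a + 6)
(2) = (x^2 - 5*x - 14)/(x^2 - 2*x - 24)
(3) = (l + 4)/l
(4) = (4*n^3 + n^2*(-6*sqrt(2) - 2) + n*(-56 + 3*sqrt(2)) + 28)/(4*n^2 + 16*sqrt(2)*n + 24)
(5) = (r + 5)/(r - 3)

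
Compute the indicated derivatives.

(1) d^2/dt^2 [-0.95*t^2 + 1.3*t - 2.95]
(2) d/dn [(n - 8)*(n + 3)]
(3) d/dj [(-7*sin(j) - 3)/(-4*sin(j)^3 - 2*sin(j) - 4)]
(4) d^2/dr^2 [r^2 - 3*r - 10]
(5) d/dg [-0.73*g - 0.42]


(1) = -1.90000000000000
(2) = 2*n - 5
(3) = (-28*sin(j)^3 - 18*sin(j)^2 + 11)*cos(j)/(2*(2*sin(j)^3 + sin(j) + 2)^2)
(4) = 2
(5) = -0.730000000000000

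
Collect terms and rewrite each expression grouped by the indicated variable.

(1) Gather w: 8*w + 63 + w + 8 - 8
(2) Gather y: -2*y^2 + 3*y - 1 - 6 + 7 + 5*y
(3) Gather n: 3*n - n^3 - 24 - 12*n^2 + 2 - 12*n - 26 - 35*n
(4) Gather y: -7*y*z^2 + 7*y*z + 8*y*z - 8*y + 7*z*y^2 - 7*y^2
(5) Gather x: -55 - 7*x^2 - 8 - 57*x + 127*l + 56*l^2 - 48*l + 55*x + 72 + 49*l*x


(1) = 9*w + 63
(2) = -2*y^2 + 8*y
(3) = -n^3 - 12*n^2 - 44*n - 48
(4) = y^2*(7*z - 7) + y*(-7*z^2 + 15*z - 8)
(5) = 56*l^2 + 79*l - 7*x^2 + x*(49*l - 2) + 9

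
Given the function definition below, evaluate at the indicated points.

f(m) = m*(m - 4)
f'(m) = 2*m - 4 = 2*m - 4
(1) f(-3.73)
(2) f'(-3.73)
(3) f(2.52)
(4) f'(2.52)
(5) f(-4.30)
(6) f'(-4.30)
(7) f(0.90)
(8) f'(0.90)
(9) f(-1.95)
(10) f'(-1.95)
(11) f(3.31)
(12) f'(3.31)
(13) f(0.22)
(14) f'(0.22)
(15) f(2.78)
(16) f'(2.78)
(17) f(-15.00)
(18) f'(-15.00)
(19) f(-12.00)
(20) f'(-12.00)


(1) = 28.83
(2) = -11.46
(3) = -3.73
(4) = 1.04
(5) = 35.69
(6) = -12.60
(7) = -2.79
(8) = -2.20
(9) = 11.60
(10) = -7.90
(11) = -2.28
(12) = 2.62
(13) = -0.83
(14) = -3.56
(15) = -3.39
(16) = 1.56
(17) = 285.00
(18) = -34.00
(19) = 192.00
(20) = -28.00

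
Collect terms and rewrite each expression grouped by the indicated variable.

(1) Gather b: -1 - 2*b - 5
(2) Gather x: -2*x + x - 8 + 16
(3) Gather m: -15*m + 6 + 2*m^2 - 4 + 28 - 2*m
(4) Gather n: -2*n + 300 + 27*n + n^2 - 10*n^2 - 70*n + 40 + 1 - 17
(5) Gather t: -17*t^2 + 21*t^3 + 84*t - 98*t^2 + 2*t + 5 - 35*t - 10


(1) = -2*b - 6
(2) = 8 - x
(3) = 2*m^2 - 17*m + 30
(4) = -9*n^2 - 45*n + 324
(5) = 21*t^3 - 115*t^2 + 51*t - 5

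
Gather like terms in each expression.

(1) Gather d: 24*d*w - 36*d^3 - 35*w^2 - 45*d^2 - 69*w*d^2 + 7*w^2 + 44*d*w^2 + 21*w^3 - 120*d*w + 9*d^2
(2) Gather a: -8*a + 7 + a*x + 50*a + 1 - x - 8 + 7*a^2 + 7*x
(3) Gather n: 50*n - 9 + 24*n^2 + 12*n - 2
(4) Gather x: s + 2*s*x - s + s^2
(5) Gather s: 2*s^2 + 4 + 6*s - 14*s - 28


(1) = -36*d^3 + d^2*(-69*w - 36) + d*(44*w^2 - 96*w) + 21*w^3 - 28*w^2
(2) = 7*a^2 + a*(x + 42) + 6*x
(3) = 24*n^2 + 62*n - 11
(4) = s^2 + 2*s*x
(5) = 2*s^2 - 8*s - 24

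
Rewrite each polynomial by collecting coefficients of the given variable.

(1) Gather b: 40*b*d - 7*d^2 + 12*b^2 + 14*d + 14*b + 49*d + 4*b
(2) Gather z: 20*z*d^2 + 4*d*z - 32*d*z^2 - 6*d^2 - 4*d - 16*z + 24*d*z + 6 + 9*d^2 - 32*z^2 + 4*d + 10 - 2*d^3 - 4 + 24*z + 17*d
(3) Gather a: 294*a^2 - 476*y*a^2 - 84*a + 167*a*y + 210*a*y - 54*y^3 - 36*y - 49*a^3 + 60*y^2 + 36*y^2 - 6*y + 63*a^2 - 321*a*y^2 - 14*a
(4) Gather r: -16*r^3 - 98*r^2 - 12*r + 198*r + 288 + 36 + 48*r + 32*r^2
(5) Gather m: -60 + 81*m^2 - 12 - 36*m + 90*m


(1) = 12*b^2 + b*(40*d + 18) - 7*d^2 + 63*d
(2) = -2*d^3 + 3*d^2 + 17*d + z^2*(-32*d - 32) + z*(20*d^2 + 28*d + 8) + 12
(3) = -49*a^3 + a^2*(357 - 476*y) + a*(-321*y^2 + 377*y - 98) - 54*y^3 + 96*y^2 - 42*y
(4) = -16*r^3 - 66*r^2 + 234*r + 324
(5) = 81*m^2 + 54*m - 72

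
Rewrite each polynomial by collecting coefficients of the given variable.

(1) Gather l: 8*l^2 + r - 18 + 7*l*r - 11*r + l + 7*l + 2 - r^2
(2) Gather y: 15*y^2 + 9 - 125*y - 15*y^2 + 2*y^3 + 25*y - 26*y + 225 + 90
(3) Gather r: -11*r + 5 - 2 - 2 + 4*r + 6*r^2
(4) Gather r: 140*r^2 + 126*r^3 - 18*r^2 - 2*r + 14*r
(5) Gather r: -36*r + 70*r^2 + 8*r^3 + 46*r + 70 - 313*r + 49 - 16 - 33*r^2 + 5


(1) = 8*l^2 + l*(7*r + 8) - r^2 - 10*r - 16
(2) = 2*y^3 - 126*y + 324
(3) = 6*r^2 - 7*r + 1
(4) = 126*r^3 + 122*r^2 + 12*r
(5) = 8*r^3 + 37*r^2 - 303*r + 108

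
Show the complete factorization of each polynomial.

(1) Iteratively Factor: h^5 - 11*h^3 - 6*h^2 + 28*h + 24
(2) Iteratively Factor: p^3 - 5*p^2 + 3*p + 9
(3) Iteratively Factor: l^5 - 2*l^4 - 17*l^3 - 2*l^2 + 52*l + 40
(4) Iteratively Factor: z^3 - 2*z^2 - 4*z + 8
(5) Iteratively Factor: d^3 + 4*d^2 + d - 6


(1) = (h + 2)*(h^4 - 2*h^3 - 7*h^2 + 8*h + 12) = (h - 3)*(h + 2)*(h^3 + h^2 - 4*h - 4) = (h - 3)*(h + 1)*(h + 2)*(h^2 - 4) = (h - 3)*(h + 1)*(h + 2)^2*(h - 2)
(2) = (p - 3)*(p^2 - 2*p - 3) = (p - 3)*(p + 1)*(p - 3)
(3) = (l + 2)*(l^4 - 4*l^3 - 9*l^2 + 16*l + 20) = (l + 2)^2*(l^3 - 6*l^2 + 3*l + 10) = (l + 1)*(l + 2)^2*(l^2 - 7*l + 10) = (l - 2)*(l + 1)*(l + 2)^2*(l - 5)
(4) = (z - 2)*(z^2 - 4) = (z - 2)^2*(z + 2)
(5) = (d - 1)*(d^2 + 5*d + 6) = (d - 1)*(d + 3)*(d + 2)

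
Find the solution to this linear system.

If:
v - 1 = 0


Then:
v = 1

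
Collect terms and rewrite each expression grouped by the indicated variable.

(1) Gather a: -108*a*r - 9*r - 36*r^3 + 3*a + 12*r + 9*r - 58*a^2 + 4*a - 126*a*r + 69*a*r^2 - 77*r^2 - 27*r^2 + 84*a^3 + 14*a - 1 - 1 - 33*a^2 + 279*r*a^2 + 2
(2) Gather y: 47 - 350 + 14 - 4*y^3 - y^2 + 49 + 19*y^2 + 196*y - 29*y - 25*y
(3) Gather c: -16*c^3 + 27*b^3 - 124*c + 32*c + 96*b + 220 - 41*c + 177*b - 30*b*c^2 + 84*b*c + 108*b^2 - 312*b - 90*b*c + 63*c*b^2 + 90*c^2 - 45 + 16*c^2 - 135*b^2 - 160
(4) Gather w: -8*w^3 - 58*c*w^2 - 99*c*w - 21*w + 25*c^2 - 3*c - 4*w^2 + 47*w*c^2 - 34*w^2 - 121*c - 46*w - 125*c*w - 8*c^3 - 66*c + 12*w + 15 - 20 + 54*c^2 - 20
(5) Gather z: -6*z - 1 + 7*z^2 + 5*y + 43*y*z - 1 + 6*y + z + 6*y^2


(1) = 84*a^3 + a^2*(279*r - 91) + a*(69*r^2 - 234*r + 21) - 36*r^3 - 104*r^2 + 12*r
(2) = -4*y^3 + 18*y^2 + 142*y - 240
(3) = 27*b^3 - 27*b^2 - 39*b - 16*c^3 + c^2*(106 - 30*b) + c*(63*b^2 - 6*b - 133) + 15
(4) = -8*c^3 + 79*c^2 - 190*c - 8*w^3 + w^2*(-58*c - 38) + w*(47*c^2 - 224*c - 55) - 25
(5) = 6*y^2 + 11*y + 7*z^2 + z*(43*y - 5) - 2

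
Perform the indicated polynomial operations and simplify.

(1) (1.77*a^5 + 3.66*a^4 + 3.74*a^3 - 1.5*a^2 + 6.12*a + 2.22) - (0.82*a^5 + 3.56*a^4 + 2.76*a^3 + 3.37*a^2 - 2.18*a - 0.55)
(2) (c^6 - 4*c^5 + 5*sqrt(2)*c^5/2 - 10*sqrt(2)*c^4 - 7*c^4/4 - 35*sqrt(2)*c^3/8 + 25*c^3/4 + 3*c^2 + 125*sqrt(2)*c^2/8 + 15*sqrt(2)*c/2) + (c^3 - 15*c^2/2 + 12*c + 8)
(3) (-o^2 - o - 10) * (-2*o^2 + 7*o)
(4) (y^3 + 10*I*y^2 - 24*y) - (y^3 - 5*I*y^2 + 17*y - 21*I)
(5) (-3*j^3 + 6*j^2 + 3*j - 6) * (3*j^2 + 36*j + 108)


(1) = 0.95*a^5 + 0.1*a^4 + 0.98*a^3 - 4.87*a^2 + 8.3*a + 2.77
(2) = c^6 - 4*c^5 + 5*sqrt(2)*c^5/2 - 10*sqrt(2)*c^4 - 7*c^4/4 - 35*sqrt(2)*c^3/8 + 29*c^3/4 - 9*c^2/2 + 125*sqrt(2)*c^2/8 + 15*sqrt(2)*c/2 + 12*c + 8
(3) = 2*o^4 - 5*o^3 + 13*o^2 - 70*o
(4) = 15*I*y^2 - 41*y + 21*I
(5) = -9*j^5 - 90*j^4 - 99*j^3 + 738*j^2 + 108*j - 648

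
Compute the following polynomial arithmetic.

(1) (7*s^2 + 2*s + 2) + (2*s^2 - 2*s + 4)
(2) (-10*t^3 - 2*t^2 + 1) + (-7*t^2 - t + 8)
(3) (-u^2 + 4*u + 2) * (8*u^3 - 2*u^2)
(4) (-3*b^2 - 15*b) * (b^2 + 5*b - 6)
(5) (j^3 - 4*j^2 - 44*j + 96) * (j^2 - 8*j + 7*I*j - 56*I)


(1) = 9*s^2 + 6
(2) = -10*t^3 - 9*t^2 - t + 9
(3) = -8*u^5 + 34*u^4 + 8*u^3 - 4*u^2
(4) = -3*b^4 - 30*b^3 - 57*b^2 + 90*b
(5) = j^5 - 12*j^4 + 7*I*j^4 - 12*j^3 - 84*I*j^3 + 448*j^2 - 84*I*j^2 - 768*j + 3136*I*j - 5376*I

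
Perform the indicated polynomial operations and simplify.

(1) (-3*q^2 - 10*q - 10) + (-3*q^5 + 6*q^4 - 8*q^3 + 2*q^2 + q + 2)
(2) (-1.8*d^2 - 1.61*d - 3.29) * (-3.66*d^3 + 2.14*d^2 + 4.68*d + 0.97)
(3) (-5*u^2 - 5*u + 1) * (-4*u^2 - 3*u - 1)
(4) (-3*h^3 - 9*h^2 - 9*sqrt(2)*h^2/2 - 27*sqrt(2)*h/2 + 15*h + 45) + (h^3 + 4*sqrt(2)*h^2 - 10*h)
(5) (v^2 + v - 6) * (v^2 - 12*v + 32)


(1) = -3*q^5 + 6*q^4 - 8*q^3 - q^2 - 9*q - 8
(2) = 6.588*d^5 + 2.0406*d^4 + 0.172*d^3 - 16.3214*d^2 - 16.9589*d - 3.1913
(3) = 20*u^4 + 35*u^3 + 16*u^2 + 2*u - 1
(4) = -2*h^3 - 9*h^2 - sqrt(2)*h^2/2 - 27*sqrt(2)*h/2 + 5*h + 45
(5) = v^4 - 11*v^3 + 14*v^2 + 104*v - 192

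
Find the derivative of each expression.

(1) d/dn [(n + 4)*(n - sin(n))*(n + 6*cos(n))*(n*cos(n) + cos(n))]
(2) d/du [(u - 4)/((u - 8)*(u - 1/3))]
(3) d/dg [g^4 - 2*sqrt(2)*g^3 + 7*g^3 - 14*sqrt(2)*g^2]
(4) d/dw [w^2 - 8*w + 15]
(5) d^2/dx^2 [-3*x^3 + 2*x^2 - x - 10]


(1) = -(n + 1)*(n + 4)*(n - sin(n))*(6*sin(n) - 1)*cos(n) - (n + 1)*(n + 4)*(n + 6*cos(n))*(cos(n) - 1)*cos(n) + (n + 1)*(n - sin(n))*(n + 6*cos(n))*cos(n) - (n + 4)*(n - sin(n))*(n + 6*cos(n))*(n*sin(n) - sqrt(2)*cos(n + pi/4))
(2) = 3*(-3*u^2 + 24*u - 92)/(9*u^4 - 150*u^3 + 673*u^2 - 400*u + 64)
(3) = g*(4*g^2 - 6*sqrt(2)*g + 21*g - 28*sqrt(2))
(4) = 2*w - 8
(5) = 4 - 18*x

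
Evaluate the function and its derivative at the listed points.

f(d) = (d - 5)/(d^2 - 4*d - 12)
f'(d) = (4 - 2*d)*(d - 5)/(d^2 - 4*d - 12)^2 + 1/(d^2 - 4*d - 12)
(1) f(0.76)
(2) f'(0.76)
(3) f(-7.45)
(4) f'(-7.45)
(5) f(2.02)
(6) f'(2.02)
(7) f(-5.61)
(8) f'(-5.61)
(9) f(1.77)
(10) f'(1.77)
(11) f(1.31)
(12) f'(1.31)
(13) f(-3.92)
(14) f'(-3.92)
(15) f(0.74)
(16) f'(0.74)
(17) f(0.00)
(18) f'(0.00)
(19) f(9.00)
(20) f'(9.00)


(1) = 0.29
(2) = -0.12
(3) = -0.17
(4) = -0.03
(5) = 0.19
(6) = -0.06
(7) = -0.25
(8) = -0.07
(9) = 0.20
(10) = -0.07
(11) = 0.24
(12) = -0.09
(13) = -0.47
(14) = -0.24
(15) = 0.30
(16) = -0.12
(17) = 0.42
(18) = -0.22
(19) = 0.12
(20) = -0.02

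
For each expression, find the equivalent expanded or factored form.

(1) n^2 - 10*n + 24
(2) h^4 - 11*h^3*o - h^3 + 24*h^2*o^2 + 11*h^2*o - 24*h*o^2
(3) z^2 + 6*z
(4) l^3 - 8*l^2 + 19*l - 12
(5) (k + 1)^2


(1) = (n - 6)*(n - 4)
(2) = h*(h - 1)*(h - 8*o)*(h - 3*o)
(3) = z*(z + 6)
(4) = (l - 4)*(l - 3)*(l - 1)
(5) = k^2 + 2*k + 1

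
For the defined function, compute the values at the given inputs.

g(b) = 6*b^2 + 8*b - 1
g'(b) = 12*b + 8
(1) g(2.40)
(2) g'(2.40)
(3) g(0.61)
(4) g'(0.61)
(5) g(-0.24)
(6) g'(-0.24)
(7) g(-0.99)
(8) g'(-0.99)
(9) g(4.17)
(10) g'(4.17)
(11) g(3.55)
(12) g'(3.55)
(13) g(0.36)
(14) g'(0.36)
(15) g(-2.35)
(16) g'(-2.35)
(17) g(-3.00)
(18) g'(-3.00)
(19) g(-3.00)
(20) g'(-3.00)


(1) = 52.76
(2) = 36.80
(3) = 6.11
(4) = 15.32
(5) = -2.57
(6) = 5.12
(7) = -3.04
(8) = -3.88
(9) = 136.69
(10) = 58.04
(11) = 103.01
(12) = 50.60
(13) = 2.66
(14) = 12.32
(15) = 13.34
(16) = -20.20
(17) = 29.00
(18) = -28.00
(19) = 29.00
(20) = -28.00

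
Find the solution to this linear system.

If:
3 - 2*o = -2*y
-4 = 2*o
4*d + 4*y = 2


Then:
d = 4
o = -2
y = -7/2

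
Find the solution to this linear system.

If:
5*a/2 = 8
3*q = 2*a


Then:
a = 16/5
q = 32/15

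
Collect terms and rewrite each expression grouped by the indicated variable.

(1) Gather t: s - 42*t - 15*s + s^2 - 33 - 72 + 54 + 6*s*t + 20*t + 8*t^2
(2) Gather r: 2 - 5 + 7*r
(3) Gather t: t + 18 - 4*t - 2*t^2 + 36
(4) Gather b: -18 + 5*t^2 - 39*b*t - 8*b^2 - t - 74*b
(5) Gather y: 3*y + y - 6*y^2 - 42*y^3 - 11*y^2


(1) = s^2 - 14*s + 8*t^2 + t*(6*s - 22) - 51
(2) = 7*r - 3
(3) = -2*t^2 - 3*t + 54
(4) = -8*b^2 + b*(-39*t - 74) + 5*t^2 - t - 18
(5) = -42*y^3 - 17*y^2 + 4*y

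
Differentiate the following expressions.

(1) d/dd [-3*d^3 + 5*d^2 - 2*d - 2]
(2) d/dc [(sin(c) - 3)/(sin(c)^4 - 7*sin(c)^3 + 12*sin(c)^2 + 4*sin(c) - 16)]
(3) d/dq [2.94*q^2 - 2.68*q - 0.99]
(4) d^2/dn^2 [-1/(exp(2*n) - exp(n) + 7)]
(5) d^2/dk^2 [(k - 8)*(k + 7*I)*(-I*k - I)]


(1) = -9*d^2 + 10*d - 2
(2) = (-3*sin(c)^3 + 20*sin(c)^2 - 35*sin(c) + 2)*cos(c)/((sin(c) - 4)^2*(sin(c) - 2)^3*(sin(c) + 1)^2)
(3) = 5.88*q - 2.68
(4) = (-2*(2*exp(n) - 1)^2*exp(n) + (4*exp(n) - 1)*(exp(2*n) - exp(n) + 7))*exp(n)/(exp(2*n) - exp(n) + 7)^3
(5) = -6*I*k + 14 + 14*I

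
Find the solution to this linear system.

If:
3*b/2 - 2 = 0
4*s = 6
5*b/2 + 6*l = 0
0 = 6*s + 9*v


Then:
b = 4/3
l = -5/9
s = 3/2
v = -1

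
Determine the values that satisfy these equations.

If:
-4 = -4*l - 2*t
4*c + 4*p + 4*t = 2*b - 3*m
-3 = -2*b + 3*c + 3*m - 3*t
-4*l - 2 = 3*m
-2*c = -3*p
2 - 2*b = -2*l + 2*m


Then:
b = 909/145
c = 657/145
l = 286/145
m = -478/145
p = 438/145
t = -282/145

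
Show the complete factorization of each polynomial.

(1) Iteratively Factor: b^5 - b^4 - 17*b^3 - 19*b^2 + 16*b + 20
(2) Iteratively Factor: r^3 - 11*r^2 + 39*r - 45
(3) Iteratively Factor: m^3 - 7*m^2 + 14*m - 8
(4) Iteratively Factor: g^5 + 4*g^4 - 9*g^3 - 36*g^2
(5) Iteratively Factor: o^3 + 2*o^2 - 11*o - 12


(1) = (b - 1)*(b^4 - 17*b^2 - 36*b - 20) = (b - 1)*(b + 1)*(b^3 - b^2 - 16*b - 20) = (b - 1)*(b + 1)*(b + 2)*(b^2 - 3*b - 10) = (b - 1)*(b + 1)*(b + 2)^2*(b - 5)
(2) = (r - 3)*(r^2 - 8*r + 15) = (r - 5)*(r - 3)*(r - 3)
(3) = (m - 2)*(m^2 - 5*m + 4) = (m - 4)*(m - 2)*(m - 1)
(4) = (g + 3)*(g^4 + g^3 - 12*g^2) = (g + 3)*(g + 4)*(g^3 - 3*g^2) = (g - 3)*(g + 3)*(g + 4)*(g^2) = g*(g - 3)*(g + 3)*(g + 4)*(g)
(5) = (o - 3)*(o^2 + 5*o + 4) = (o - 3)*(o + 4)*(o + 1)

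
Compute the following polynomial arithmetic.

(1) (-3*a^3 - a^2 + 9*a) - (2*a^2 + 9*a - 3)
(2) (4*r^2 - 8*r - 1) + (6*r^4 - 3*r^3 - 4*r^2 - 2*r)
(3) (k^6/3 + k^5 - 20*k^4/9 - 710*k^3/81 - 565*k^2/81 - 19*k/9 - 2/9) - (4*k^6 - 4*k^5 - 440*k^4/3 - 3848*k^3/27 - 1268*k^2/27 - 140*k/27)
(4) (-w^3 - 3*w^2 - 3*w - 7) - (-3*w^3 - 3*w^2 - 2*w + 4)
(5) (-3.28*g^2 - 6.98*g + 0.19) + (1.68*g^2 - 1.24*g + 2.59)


(1) = -3*a^3 - 3*a^2 + 3
(2) = 6*r^4 - 3*r^3 - 10*r - 1
(3) = -11*k^6/3 + 5*k^5 + 1300*k^4/9 + 10834*k^3/81 + 3239*k^2/81 + 83*k/27 - 2/9
(4) = 2*w^3 - w - 11
(5) = -1.6*g^2 - 8.22*g + 2.78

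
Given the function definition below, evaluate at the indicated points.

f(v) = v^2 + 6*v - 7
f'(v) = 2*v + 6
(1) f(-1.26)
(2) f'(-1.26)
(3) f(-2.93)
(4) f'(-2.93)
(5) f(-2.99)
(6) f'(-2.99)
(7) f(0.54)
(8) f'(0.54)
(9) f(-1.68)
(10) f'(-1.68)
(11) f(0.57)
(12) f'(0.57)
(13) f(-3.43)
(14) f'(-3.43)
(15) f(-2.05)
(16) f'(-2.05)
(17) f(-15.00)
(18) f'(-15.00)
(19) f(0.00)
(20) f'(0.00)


(1) = -12.97
(2) = 3.48
(3) = -16.00
(4) = 0.14
(5) = -16.00
(6) = 0.02
(7) = -3.47
(8) = 7.08
(9) = -14.26
(10) = 2.64
(11) = -3.26
(12) = 7.14
(13) = -15.82
(14) = -0.86
(15) = -15.10
(16) = 1.90
(17) = 128.00
(18) = -24.00
(19) = -7.00
(20) = 6.00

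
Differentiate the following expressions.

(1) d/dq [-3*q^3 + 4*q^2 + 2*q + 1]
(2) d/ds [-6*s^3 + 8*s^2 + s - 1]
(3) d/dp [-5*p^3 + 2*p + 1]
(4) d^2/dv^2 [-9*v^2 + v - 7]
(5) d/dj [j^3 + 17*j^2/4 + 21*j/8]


(1) = -9*q^2 + 8*q + 2
(2) = -18*s^2 + 16*s + 1
(3) = 2 - 15*p^2
(4) = -18
(5) = 3*j^2 + 17*j/2 + 21/8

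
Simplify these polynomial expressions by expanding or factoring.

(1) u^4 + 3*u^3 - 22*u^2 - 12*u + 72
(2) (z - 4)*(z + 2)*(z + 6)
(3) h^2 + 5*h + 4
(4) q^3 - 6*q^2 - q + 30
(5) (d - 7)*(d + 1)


(1) = (u - 3)*(u - 2)*(u + 2)*(u + 6)
(2) = z^3 + 4*z^2 - 20*z - 48
(3) = (h + 1)*(h + 4)
(4) = (q - 5)*(q - 3)*(q + 2)
(5) = d^2 - 6*d - 7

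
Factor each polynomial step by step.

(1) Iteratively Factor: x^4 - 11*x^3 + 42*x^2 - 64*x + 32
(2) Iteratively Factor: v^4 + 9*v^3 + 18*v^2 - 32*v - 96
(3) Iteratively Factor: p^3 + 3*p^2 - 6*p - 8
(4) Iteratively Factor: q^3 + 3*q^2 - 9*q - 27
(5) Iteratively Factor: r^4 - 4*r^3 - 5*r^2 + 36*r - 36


(1) = (x - 4)*(x^3 - 7*x^2 + 14*x - 8) = (x - 4)^2*(x^2 - 3*x + 2) = (x - 4)^2*(x - 2)*(x - 1)
(2) = (v + 4)*(v^3 + 5*v^2 - 2*v - 24) = (v + 3)*(v + 4)*(v^2 + 2*v - 8) = (v - 2)*(v + 3)*(v + 4)*(v + 4)
(3) = (p + 1)*(p^2 + 2*p - 8) = (p + 1)*(p + 4)*(p - 2)
(4) = (q - 3)*(q^2 + 6*q + 9) = (q - 3)*(q + 3)*(q + 3)
(5) = (r + 3)*(r^3 - 7*r^2 + 16*r - 12) = (r - 3)*(r + 3)*(r^2 - 4*r + 4) = (r - 3)*(r - 2)*(r + 3)*(r - 2)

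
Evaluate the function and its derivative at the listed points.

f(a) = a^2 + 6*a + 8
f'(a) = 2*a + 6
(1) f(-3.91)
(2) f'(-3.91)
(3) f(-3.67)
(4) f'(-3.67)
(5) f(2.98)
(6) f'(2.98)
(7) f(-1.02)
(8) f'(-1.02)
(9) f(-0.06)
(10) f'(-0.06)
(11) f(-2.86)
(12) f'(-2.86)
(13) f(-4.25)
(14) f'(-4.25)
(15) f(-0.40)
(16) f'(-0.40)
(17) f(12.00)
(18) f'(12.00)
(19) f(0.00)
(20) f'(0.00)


(1) = -0.17
(2) = -1.82
(3) = -0.55
(4) = -1.34
(5) = 34.76
(6) = 11.96
(7) = 2.92
(8) = 3.96
(9) = 7.64
(10) = 5.88
(11) = -0.98
(12) = 0.28
(13) = 0.56
(14) = -2.50
(15) = 5.76
(16) = 5.20
(17) = 224.00
(18) = 30.00
(19) = 8.00
(20) = 6.00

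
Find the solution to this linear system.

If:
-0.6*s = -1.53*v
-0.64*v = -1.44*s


Then:
s = 0.00
v = 0.00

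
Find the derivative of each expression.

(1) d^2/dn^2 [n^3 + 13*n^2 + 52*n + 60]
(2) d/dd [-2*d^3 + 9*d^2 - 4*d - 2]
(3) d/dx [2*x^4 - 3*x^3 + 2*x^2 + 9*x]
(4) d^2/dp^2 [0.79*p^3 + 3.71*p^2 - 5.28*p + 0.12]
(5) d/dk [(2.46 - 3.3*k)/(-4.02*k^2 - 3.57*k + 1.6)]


(1) = 6*n + 26
(2) = -6*d^2 + 18*d - 4
(3) = 8*x^3 - 9*x^2 + 4*x + 9
(4) = 4.74*p + 7.42
(5) = (-13.266*k^2 + 19.7784*k + 3.5022)/(16.1604*k^4 + 28.7028*k^3 - 0.1191*k^2 - 11.424*k + 2.56)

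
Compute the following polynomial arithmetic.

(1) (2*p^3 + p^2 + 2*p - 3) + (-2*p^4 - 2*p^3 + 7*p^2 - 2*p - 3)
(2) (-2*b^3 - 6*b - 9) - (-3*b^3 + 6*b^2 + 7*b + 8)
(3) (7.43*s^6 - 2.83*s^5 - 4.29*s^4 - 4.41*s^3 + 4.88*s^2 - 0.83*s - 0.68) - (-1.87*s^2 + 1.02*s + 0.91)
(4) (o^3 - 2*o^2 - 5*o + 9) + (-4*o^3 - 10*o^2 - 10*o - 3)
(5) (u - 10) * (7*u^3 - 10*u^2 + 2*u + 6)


(1) = -2*p^4 + 8*p^2 - 6
(2) = b^3 - 6*b^2 - 13*b - 17
(3) = 7.43*s^6 - 2.83*s^5 - 4.29*s^4 - 4.41*s^3 + 6.75*s^2 - 1.85*s - 1.59
(4) = -3*o^3 - 12*o^2 - 15*o + 6
(5) = 7*u^4 - 80*u^3 + 102*u^2 - 14*u - 60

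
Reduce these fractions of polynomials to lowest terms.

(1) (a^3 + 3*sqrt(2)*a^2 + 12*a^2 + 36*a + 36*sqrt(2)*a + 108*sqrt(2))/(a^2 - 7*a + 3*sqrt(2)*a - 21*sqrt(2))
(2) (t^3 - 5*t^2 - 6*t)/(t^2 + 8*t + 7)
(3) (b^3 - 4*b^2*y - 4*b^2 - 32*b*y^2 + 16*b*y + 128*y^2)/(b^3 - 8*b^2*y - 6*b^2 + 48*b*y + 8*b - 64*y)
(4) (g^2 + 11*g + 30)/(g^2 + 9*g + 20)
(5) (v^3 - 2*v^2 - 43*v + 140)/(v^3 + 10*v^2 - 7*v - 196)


(1) = (a^2 + 12*a + 36)/(a - 7)
(2) = (t^2 - 6*t)/(t + 7)
(3) = (b + 4*y)/(b - 2)
(4) = (g + 6)/(g + 4)
(5) = (v - 5)/(v + 7)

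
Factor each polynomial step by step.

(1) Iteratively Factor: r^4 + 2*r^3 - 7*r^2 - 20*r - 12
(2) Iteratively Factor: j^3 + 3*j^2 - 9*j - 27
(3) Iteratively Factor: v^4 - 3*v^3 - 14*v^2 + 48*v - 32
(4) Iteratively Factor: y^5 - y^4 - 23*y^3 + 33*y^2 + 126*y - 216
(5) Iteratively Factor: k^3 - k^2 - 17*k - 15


(1) = (r + 2)*(r^3 - 7*r - 6) = (r + 1)*(r + 2)*(r^2 - r - 6) = (r + 1)*(r + 2)^2*(r - 3)
(2) = (j - 3)*(j^2 + 6*j + 9) = (j - 3)*(j + 3)*(j + 3)
(3) = (v - 2)*(v^3 - v^2 - 16*v + 16) = (v - 2)*(v - 1)*(v^2 - 16) = (v - 4)*(v - 2)*(v - 1)*(v + 4)
(4) = (y - 2)*(y^4 + y^3 - 21*y^2 - 9*y + 108) = (y - 2)*(y + 4)*(y^3 - 3*y^2 - 9*y + 27) = (y - 2)*(y + 3)*(y + 4)*(y^2 - 6*y + 9) = (y - 3)*(y - 2)*(y + 3)*(y + 4)*(y - 3)
(5) = (k - 5)*(k^2 + 4*k + 3) = (k - 5)*(k + 1)*(k + 3)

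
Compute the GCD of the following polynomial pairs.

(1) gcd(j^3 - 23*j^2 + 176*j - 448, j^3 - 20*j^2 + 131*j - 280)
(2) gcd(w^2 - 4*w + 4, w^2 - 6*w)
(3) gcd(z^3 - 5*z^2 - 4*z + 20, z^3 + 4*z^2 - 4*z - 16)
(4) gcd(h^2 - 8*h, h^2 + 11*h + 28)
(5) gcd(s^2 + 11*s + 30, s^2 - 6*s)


(1) = gcd((j - 8)^2*(j - 7), (j - 8)*(j - 7)*(j - 5)) = j^2 - 15*j + 56
(2) = 1
(3) = z^2 - 4
(4) = 1
(5) = gcd((s + 5)*(s + 6), s*(s - 6)) = 1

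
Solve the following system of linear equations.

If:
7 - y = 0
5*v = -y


Then:
v = -7/5
y = 7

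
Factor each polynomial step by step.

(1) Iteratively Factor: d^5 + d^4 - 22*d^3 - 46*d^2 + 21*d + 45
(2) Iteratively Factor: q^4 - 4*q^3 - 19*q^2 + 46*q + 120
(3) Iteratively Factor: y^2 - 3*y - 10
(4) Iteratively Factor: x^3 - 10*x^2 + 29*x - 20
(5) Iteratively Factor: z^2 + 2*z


(1) = (d + 1)*(d^4 - 22*d^2 - 24*d + 45) = (d + 1)*(d + 3)*(d^3 - 3*d^2 - 13*d + 15) = (d - 1)*(d + 1)*(d + 3)*(d^2 - 2*d - 15) = (d - 5)*(d - 1)*(d + 1)*(d + 3)*(d + 3)
(2) = (q + 3)*(q^3 - 7*q^2 + 2*q + 40) = (q + 2)*(q + 3)*(q^2 - 9*q + 20) = (q - 4)*(q + 2)*(q + 3)*(q - 5)
(3) = (y + 2)*(y - 5)
(4) = (x - 4)*(x^2 - 6*x + 5) = (x - 5)*(x - 4)*(x - 1)
(5) = (z + 2)*(z)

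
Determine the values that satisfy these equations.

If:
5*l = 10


Then:
l = 2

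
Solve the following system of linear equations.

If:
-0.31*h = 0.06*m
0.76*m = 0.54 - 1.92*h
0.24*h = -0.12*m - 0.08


Then:
No Solution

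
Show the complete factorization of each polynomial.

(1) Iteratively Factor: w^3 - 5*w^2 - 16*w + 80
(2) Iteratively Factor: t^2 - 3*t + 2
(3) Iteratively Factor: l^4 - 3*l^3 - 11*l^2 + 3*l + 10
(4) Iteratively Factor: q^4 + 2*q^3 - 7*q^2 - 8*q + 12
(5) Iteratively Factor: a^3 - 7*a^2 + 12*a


(1) = (w - 5)*(w^2 - 16) = (w - 5)*(w - 4)*(w + 4)
(2) = (t - 2)*(t - 1)
(3) = (l + 1)*(l^3 - 4*l^2 - 7*l + 10) = (l - 1)*(l + 1)*(l^2 - 3*l - 10) = (l - 1)*(l + 1)*(l + 2)*(l - 5)
(4) = (q - 2)*(q^3 + 4*q^2 + q - 6) = (q - 2)*(q - 1)*(q^2 + 5*q + 6) = (q - 2)*(q - 1)*(q + 2)*(q + 3)
(5) = (a)*(a^2 - 7*a + 12) = a*(a - 4)*(a - 3)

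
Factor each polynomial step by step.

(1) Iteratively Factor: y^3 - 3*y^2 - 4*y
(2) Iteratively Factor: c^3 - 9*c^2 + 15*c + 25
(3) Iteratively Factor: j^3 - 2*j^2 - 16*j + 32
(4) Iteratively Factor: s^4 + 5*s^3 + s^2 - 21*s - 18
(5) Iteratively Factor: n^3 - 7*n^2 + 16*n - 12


(1) = (y)*(y^2 - 3*y - 4) = y*(y - 4)*(y + 1)
(2) = (c - 5)*(c^2 - 4*c - 5) = (c - 5)*(c + 1)*(c - 5)
(3) = (j + 4)*(j^2 - 6*j + 8) = (j - 2)*(j + 4)*(j - 4)
(4) = (s + 3)*(s^3 + 2*s^2 - 5*s - 6) = (s + 3)^2*(s^2 - s - 2) = (s + 1)*(s + 3)^2*(s - 2)
(5) = (n - 2)*(n^2 - 5*n + 6) = (n - 2)^2*(n - 3)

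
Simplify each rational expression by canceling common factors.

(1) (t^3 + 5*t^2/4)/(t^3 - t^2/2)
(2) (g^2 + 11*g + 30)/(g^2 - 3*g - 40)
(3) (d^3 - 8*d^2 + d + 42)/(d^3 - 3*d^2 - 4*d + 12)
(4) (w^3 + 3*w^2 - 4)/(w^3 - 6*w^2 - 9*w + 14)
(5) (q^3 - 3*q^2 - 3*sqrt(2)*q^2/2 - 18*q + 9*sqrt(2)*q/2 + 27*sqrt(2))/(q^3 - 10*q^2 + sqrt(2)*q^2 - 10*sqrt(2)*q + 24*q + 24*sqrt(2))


(1) = (4*t + 5)/(4*t - 2)
(2) = (g + 6)/(g - 8)
(3) = (d - 7)/(d - 2)
(4) = (w + 2)/(w - 7)
(5) = (2*q^2 + q*(6 - 3*sqrt(2)) - 9*sqrt(2))/(2*q^2 + q*(-8 + 2*sqrt(2)) - 8*sqrt(2))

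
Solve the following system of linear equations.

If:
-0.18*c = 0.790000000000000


Then:
c = -4.39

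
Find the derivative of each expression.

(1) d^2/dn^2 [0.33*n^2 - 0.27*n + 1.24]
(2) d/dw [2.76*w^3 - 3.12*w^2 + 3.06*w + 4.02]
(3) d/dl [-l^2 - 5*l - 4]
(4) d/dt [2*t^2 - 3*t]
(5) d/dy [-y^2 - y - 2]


(1) = 0.660000000000000
(2) = 8.28*w^2 - 6.24*w + 3.06
(3) = -2*l - 5
(4) = 4*t - 3
(5) = -2*y - 1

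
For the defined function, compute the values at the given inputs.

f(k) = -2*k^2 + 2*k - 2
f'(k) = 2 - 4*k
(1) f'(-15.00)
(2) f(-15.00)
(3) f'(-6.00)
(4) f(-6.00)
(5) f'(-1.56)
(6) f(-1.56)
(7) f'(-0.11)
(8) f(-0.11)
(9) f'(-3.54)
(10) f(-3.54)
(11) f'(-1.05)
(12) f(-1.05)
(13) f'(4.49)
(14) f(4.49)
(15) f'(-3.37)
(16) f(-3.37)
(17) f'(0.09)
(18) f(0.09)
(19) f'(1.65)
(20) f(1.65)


(1) = 62.00
(2) = -482.00
(3) = 26.00
(4) = -86.00
(5) = 8.24
(6) = -9.99
(7) = 2.44
(8) = -2.24
(9) = 16.16
(10) = -34.14
(11) = 6.20
(12) = -6.30
(13) = -15.96
(14) = -33.34
(15) = 15.48
(16) = -31.45
(17) = 1.64
(18) = -1.84
(19) = -4.60
(20) = -4.14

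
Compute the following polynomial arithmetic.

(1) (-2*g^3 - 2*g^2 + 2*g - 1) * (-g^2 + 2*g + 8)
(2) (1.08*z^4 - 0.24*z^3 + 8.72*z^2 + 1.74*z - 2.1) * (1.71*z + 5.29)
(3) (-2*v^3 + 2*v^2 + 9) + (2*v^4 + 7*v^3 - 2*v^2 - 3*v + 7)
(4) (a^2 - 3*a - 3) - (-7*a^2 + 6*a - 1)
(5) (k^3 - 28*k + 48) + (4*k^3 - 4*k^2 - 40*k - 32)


(1) = 2*g^5 - 2*g^4 - 22*g^3 - 11*g^2 + 14*g - 8
(2) = 1.8468*z^5 + 5.3028*z^4 + 13.6416*z^3 + 49.1042*z^2 + 5.6136*z - 11.109
(3) = 2*v^4 + 5*v^3 - 3*v + 16
(4) = 8*a^2 - 9*a - 2
(5) = 5*k^3 - 4*k^2 - 68*k + 16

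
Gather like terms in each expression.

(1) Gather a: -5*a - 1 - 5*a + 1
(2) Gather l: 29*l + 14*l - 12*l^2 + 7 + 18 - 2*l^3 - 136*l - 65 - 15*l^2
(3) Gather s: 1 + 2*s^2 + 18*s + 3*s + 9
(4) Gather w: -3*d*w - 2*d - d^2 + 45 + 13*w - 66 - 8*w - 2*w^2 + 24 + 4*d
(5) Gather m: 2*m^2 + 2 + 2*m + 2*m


(1) = -10*a
(2) = -2*l^3 - 27*l^2 - 93*l - 40
(3) = 2*s^2 + 21*s + 10
(4) = -d^2 + 2*d - 2*w^2 + w*(5 - 3*d) + 3
(5) = 2*m^2 + 4*m + 2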